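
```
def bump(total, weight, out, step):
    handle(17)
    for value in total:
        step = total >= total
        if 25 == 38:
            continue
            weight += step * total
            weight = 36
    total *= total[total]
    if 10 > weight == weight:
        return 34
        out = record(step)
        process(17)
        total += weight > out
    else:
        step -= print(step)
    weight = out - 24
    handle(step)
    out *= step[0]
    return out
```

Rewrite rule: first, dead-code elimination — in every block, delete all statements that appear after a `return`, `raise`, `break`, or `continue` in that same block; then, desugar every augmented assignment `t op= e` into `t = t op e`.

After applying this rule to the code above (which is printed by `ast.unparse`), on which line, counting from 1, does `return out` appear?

Transformed code:
def bump(total, weight, out, step):
    handle(17)
    for value in total:
        step = total >= total
        if 25 == 38:
            continue
    total = total * total[total]
    if 10 > weight == weight:
        return 34
    else:
        step = step - print(step)
    weight = out - 24
    handle(step)
    out = out * step[0]
    return out

15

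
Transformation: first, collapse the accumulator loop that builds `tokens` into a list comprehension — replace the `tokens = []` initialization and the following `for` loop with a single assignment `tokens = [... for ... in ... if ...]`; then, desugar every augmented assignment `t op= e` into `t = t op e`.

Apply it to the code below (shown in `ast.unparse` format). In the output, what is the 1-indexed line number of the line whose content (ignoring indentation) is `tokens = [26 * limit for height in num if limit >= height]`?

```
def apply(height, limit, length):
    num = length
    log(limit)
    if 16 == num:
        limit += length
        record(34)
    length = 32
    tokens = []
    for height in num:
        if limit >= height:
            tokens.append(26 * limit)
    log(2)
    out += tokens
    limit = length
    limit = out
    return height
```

8

Transformed code:
def apply(height, limit, length):
    num = length
    log(limit)
    if 16 == num:
        limit = limit + length
        record(34)
    length = 32
    tokens = [26 * limit for height in num if limit >= height]
    log(2)
    out = out + tokens
    limit = length
    limit = out
    return height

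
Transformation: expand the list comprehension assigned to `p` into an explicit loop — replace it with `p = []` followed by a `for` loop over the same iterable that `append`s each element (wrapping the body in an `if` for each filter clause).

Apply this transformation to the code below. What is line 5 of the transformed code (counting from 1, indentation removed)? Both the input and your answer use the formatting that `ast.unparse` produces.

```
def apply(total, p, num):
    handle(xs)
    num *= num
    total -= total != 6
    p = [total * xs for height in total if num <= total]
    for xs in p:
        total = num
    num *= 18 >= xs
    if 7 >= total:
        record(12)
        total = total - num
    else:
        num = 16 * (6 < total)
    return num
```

Transformed code:
def apply(total, p, num):
    handle(xs)
    num *= num
    total -= total != 6
    p = []
    for height in total:
        if num <= total:
            p.append(total * xs)
    for xs in p:
        total = num
    num *= 18 >= xs
    if 7 >= total:
        record(12)
        total = total - num
    else:
        num = 16 * (6 < total)
    return num

p = []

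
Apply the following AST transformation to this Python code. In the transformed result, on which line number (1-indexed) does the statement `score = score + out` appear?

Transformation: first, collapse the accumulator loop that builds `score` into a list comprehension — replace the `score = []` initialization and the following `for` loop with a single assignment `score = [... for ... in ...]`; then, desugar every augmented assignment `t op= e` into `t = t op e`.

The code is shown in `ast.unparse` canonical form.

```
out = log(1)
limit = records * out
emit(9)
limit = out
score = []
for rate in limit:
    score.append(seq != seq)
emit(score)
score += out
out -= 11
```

7

Transformed code:
out = log(1)
limit = records * out
emit(9)
limit = out
score = [seq != seq for rate in limit]
emit(score)
score = score + out
out = out - 11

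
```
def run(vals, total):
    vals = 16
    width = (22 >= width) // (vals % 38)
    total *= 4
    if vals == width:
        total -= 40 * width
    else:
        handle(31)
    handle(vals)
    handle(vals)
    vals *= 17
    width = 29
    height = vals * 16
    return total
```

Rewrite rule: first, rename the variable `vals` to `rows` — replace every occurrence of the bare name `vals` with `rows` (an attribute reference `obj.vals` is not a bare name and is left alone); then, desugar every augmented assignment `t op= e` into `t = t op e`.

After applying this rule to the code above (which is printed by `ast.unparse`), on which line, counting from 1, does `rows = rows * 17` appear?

Transformed code:
def run(rows, total):
    rows = 16
    width = (22 >= width) // (rows % 38)
    total = total * 4
    if rows == width:
        total = total - 40 * width
    else:
        handle(31)
    handle(rows)
    handle(rows)
    rows = rows * 17
    width = 29
    height = rows * 16
    return total

11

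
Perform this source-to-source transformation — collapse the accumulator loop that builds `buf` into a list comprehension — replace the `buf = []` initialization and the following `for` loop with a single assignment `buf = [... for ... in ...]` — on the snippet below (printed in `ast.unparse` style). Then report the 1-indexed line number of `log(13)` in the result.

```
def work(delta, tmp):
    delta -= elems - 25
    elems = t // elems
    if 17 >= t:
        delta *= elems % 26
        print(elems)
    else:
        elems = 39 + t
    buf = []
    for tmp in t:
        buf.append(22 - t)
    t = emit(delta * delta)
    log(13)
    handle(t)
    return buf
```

11

Transformed code:
def work(delta, tmp):
    delta -= elems - 25
    elems = t // elems
    if 17 >= t:
        delta *= elems % 26
        print(elems)
    else:
        elems = 39 + t
    buf = [22 - t for tmp in t]
    t = emit(delta * delta)
    log(13)
    handle(t)
    return buf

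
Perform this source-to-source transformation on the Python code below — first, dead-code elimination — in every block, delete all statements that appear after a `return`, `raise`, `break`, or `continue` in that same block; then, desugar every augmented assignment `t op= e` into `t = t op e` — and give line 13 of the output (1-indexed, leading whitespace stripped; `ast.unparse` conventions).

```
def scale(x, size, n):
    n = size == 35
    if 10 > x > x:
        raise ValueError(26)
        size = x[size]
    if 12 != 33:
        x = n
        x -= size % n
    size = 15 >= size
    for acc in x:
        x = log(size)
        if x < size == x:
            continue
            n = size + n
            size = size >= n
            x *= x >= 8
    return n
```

Transformed code:
def scale(x, size, n):
    n = size == 35
    if 10 > x > x:
        raise ValueError(26)
    if 12 != 33:
        x = n
        x = x - size % n
    size = 15 >= size
    for acc in x:
        x = log(size)
        if x < size == x:
            continue
    return n

return n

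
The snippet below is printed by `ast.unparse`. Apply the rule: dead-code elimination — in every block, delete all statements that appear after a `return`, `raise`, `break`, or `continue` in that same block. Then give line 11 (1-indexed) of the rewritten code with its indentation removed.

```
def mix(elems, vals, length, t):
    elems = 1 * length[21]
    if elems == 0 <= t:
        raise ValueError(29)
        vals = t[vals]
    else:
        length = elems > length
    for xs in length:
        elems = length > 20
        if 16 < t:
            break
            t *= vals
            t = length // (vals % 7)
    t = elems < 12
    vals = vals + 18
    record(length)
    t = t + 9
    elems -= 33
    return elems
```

t = elems < 12

Transformed code:
def mix(elems, vals, length, t):
    elems = 1 * length[21]
    if elems == 0 <= t:
        raise ValueError(29)
    else:
        length = elems > length
    for xs in length:
        elems = length > 20
        if 16 < t:
            break
    t = elems < 12
    vals = vals + 18
    record(length)
    t = t + 9
    elems -= 33
    return elems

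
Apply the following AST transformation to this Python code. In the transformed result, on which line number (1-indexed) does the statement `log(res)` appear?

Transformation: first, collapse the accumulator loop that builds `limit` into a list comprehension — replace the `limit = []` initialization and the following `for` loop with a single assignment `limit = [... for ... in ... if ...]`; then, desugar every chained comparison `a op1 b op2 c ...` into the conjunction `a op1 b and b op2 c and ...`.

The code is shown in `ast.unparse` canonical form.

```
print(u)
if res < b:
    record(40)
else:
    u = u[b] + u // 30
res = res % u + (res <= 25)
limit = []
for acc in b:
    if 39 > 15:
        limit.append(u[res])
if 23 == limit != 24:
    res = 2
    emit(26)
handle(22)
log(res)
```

12

Transformed code:
print(u)
if res < b:
    record(40)
else:
    u = u[b] + u // 30
res = res % u + (res <= 25)
limit = [u[res] for acc in b if 39 > 15]
if 23 == limit and limit != 24:
    res = 2
    emit(26)
handle(22)
log(res)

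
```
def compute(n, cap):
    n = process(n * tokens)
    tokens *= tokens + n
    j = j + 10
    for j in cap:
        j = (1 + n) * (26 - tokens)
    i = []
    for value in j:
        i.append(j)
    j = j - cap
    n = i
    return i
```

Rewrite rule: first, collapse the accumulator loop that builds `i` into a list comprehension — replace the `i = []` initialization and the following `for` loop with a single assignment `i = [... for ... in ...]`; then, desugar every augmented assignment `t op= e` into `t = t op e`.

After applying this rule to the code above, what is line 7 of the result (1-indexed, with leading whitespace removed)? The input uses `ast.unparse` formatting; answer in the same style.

i = [j for value in j]

Transformed code:
def compute(n, cap):
    n = process(n * tokens)
    tokens = tokens * (tokens + n)
    j = j + 10
    for j in cap:
        j = (1 + n) * (26 - tokens)
    i = [j for value in j]
    j = j - cap
    n = i
    return i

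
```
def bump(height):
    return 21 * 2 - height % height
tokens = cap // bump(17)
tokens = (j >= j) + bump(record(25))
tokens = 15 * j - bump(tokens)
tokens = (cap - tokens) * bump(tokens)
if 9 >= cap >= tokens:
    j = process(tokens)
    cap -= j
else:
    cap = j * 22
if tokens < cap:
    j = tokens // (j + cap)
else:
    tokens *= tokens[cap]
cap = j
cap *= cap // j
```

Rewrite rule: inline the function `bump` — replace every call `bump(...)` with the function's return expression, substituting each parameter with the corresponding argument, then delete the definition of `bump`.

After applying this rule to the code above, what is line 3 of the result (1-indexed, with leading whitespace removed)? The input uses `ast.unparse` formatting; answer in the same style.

tokens = 15 * j - (21 * 2 - tokens % tokens)

Transformed code:
tokens = cap // (21 * 2 - 17 % 17)
tokens = (j >= j) + (21 * 2 - record(25) % record(25))
tokens = 15 * j - (21 * 2 - tokens % tokens)
tokens = (cap - tokens) * (21 * 2 - tokens % tokens)
if 9 >= cap >= tokens:
    j = process(tokens)
    cap -= j
else:
    cap = j * 22
if tokens < cap:
    j = tokens // (j + cap)
else:
    tokens *= tokens[cap]
cap = j
cap *= cap // j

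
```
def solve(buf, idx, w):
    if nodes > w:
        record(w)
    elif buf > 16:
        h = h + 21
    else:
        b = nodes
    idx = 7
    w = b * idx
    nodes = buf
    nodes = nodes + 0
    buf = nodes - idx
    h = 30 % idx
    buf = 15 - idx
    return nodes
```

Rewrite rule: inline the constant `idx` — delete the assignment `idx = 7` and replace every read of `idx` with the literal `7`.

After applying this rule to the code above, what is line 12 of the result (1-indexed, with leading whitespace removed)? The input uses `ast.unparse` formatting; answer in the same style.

Transformed code:
def solve(buf, idx, w):
    if nodes > w:
        record(w)
    elif buf > 16:
        h = h + 21
    else:
        b = nodes
    w = b * 7
    nodes = buf
    nodes = nodes + 0
    buf = nodes - 7
    h = 30 % 7
    buf = 15 - 7
    return nodes

h = 30 % 7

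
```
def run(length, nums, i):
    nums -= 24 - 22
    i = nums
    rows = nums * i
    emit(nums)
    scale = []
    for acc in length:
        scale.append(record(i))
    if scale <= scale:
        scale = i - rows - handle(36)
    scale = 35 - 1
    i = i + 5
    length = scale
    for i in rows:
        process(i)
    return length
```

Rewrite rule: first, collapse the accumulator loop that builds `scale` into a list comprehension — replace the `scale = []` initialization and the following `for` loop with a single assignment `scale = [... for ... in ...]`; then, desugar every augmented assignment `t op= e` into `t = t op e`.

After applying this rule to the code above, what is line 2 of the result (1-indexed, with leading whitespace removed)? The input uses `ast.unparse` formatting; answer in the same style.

Transformed code:
def run(length, nums, i):
    nums = nums - (24 - 22)
    i = nums
    rows = nums * i
    emit(nums)
    scale = [record(i) for acc in length]
    if scale <= scale:
        scale = i - rows - handle(36)
    scale = 35 - 1
    i = i + 5
    length = scale
    for i in rows:
        process(i)
    return length

nums = nums - (24 - 22)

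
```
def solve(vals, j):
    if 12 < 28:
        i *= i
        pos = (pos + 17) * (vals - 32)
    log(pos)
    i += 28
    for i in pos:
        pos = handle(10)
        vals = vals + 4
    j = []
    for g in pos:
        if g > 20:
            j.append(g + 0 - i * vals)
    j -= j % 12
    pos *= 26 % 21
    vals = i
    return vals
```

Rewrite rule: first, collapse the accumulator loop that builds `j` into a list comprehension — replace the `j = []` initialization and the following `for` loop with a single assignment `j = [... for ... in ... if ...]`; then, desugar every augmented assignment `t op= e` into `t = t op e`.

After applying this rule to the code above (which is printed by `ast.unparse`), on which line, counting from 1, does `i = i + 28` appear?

Transformed code:
def solve(vals, j):
    if 12 < 28:
        i = i * i
        pos = (pos + 17) * (vals - 32)
    log(pos)
    i = i + 28
    for i in pos:
        pos = handle(10)
        vals = vals + 4
    j = [g + 0 - i * vals for g in pos if g > 20]
    j = j - j % 12
    pos = pos * (26 % 21)
    vals = i
    return vals

6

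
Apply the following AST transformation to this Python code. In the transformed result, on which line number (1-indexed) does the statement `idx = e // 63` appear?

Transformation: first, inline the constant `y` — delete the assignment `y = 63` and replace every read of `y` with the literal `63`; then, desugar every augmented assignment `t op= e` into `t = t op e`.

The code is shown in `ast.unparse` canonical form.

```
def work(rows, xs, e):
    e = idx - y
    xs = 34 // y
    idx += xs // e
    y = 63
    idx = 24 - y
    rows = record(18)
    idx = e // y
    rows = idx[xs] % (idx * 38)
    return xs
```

Transformed code:
def work(rows, xs, e):
    e = idx - 63
    xs = 34 // 63
    idx = idx + xs // e
    idx = 24 - 63
    rows = record(18)
    idx = e // 63
    rows = idx[xs] % (idx * 38)
    return xs

7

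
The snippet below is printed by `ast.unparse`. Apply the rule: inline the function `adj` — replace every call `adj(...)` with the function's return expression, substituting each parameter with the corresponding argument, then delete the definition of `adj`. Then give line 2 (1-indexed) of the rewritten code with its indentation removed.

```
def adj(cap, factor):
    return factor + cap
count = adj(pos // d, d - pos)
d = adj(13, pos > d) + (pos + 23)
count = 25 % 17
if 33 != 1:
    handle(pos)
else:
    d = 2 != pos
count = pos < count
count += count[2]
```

d = (pos > d) + 13 + (pos + 23)

Transformed code:
count = d - pos + pos // d
d = (pos > d) + 13 + (pos + 23)
count = 25 % 17
if 33 != 1:
    handle(pos)
else:
    d = 2 != pos
count = pos < count
count += count[2]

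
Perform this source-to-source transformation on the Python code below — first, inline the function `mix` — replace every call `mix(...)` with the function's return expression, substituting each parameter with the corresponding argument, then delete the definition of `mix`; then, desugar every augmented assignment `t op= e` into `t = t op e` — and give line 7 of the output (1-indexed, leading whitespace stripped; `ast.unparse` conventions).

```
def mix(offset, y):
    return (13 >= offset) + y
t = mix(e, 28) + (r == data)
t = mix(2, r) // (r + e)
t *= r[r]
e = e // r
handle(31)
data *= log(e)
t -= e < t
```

t = t - (e < t)

Transformed code:
t = (13 >= e) + 28 + (r == data)
t = ((13 >= 2) + r) // (r + e)
t = t * r[r]
e = e // r
handle(31)
data = data * log(e)
t = t - (e < t)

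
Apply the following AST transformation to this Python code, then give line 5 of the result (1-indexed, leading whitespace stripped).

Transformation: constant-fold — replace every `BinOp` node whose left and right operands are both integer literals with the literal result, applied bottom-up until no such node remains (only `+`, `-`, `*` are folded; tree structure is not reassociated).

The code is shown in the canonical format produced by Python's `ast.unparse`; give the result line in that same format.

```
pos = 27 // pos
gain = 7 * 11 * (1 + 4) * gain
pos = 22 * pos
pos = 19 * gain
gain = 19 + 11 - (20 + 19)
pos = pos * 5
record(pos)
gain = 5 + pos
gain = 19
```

gain = -9

Transformed code:
pos = 27 // pos
gain = 385 * gain
pos = 22 * pos
pos = 19 * gain
gain = -9
pos = pos * 5
record(pos)
gain = 5 + pos
gain = 19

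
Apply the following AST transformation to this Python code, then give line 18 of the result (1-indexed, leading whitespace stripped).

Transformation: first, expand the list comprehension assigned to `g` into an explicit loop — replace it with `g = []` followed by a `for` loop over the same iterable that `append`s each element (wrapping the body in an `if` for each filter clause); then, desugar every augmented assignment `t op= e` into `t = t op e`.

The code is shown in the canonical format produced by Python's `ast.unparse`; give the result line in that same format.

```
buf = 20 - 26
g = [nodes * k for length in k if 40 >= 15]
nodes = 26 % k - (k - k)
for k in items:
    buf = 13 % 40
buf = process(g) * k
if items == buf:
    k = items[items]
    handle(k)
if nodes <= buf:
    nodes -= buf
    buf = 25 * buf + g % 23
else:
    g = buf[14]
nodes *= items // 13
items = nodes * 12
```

nodes = nodes * (items // 13)

Transformed code:
buf = 20 - 26
g = []
for length in k:
    if 40 >= 15:
        g.append(nodes * k)
nodes = 26 % k - (k - k)
for k in items:
    buf = 13 % 40
buf = process(g) * k
if items == buf:
    k = items[items]
    handle(k)
if nodes <= buf:
    nodes = nodes - buf
    buf = 25 * buf + g % 23
else:
    g = buf[14]
nodes = nodes * (items // 13)
items = nodes * 12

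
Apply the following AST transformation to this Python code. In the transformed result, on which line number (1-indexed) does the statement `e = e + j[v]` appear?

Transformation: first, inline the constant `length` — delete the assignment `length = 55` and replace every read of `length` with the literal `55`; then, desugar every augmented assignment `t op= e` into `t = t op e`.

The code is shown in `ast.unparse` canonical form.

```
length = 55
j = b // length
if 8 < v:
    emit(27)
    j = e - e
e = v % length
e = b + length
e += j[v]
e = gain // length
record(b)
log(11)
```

Transformed code:
j = b // 55
if 8 < v:
    emit(27)
    j = e - e
e = v % 55
e = b + 55
e = e + j[v]
e = gain // 55
record(b)
log(11)

7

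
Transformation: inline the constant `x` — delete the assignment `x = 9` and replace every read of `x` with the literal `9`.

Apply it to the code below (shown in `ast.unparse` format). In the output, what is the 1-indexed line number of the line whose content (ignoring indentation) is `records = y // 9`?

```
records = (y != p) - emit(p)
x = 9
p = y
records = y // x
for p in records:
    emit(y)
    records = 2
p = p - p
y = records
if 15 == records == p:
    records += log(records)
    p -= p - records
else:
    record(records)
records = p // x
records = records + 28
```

Transformed code:
records = (y != p) - emit(p)
p = y
records = y // 9
for p in records:
    emit(y)
    records = 2
p = p - p
y = records
if 15 == records == p:
    records += log(records)
    p -= p - records
else:
    record(records)
records = p // 9
records = records + 28

3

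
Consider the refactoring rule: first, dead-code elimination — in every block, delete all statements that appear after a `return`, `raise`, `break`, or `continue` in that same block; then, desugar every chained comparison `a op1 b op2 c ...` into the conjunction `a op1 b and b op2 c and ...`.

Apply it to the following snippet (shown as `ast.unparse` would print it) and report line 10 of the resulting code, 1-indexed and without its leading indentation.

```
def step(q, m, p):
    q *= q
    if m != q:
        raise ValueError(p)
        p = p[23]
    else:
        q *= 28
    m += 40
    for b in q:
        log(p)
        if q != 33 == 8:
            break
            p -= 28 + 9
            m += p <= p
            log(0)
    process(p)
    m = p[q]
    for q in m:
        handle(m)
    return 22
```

Transformed code:
def step(q, m, p):
    q *= q
    if m != q:
        raise ValueError(p)
    else:
        q *= 28
    m += 40
    for b in q:
        log(p)
        if q != 33 and 33 == 8:
            break
    process(p)
    m = p[q]
    for q in m:
        handle(m)
    return 22

if q != 33 and 33 == 8:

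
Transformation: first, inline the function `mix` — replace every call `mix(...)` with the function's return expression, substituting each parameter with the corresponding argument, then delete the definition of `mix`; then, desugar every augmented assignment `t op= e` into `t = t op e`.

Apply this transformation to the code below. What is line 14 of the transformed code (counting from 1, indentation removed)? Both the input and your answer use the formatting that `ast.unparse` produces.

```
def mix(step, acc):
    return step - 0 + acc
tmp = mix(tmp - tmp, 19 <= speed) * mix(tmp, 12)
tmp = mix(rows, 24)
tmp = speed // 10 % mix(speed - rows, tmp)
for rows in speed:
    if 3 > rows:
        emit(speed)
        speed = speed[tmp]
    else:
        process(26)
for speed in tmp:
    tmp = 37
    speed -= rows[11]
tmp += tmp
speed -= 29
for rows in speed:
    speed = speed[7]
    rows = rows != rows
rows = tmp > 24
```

Transformed code:
tmp = (tmp - tmp - 0 + (19 <= speed)) * (tmp - 0 + 12)
tmp = rows - 0 + 24
tmp = speed // 10 % (speed - rows - 0 + tmp)
for rows in speed:
    if 3 > rows:
        emit(speed)
        speed = speed[tmp]
    else:
        process(26)
for speed in tmp:
    tmp = 37
    speed = speed - rows[11]
tmp = tmp + tmp
speed = speed - 29
for rows in speed:
    speed = speed[7]
    rows = rows != rows
rows = tmp > 24

speed = speed - 29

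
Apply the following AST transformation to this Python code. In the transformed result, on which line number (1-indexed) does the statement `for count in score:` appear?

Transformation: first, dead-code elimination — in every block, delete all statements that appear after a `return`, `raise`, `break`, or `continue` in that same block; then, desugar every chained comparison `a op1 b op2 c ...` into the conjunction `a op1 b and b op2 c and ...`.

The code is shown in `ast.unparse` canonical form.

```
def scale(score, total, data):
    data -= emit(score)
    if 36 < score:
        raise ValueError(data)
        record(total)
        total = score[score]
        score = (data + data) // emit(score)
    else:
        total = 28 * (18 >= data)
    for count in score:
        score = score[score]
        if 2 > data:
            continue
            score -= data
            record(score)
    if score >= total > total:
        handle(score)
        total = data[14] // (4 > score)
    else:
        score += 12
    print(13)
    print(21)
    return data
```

Transformed code:
def scale(score, total, data):
    data -= emit(score)
    if 36 < score:
        raise ValueError(data)
    else:
        total = 28 * (18 >= data)
    for count in score:
        score = score[score]
        if 2 > data:
            continue
    if score >= total and total > total:
        handle(score)
        total = data[14] // (4 > score)
    else:
        score += 12
    print(13)
    print(21)
    return data

7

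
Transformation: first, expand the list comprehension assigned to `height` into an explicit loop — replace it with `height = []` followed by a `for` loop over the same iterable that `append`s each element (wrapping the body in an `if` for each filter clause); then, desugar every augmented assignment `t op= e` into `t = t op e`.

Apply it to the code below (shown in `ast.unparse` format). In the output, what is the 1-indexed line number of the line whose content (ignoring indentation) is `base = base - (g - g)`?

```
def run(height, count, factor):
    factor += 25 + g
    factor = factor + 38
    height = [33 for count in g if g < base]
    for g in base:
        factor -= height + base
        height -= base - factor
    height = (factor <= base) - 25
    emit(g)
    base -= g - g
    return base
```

Transformed code:
def run(height, count, factor):
    factor = factor + (25 + g)
    factor = factor + 38
    height = []
    for count in g:
        if g < base:
            height.append(33)
    for g in base:
        factor = factor - (height + base)
        height = height - (base - factor)
    height = (factor <= base) - 25
    emit(g)
    base = base - (g - g)
    return base

13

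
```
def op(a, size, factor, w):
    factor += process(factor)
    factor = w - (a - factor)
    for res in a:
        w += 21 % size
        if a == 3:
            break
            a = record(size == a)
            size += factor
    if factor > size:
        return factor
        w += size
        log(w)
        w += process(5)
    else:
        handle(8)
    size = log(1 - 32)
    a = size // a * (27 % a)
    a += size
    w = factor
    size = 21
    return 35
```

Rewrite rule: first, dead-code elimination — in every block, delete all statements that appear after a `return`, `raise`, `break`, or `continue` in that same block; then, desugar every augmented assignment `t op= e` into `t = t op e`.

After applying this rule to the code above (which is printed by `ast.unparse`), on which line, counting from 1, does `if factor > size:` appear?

Transformed code:
def op(a, size, factor, w):
    factor = factor + process(factor)
    factor = w - (a - factor)
    for res in a:
        w = w + 21 % size
        if a == 3:
            break
    if factor > size:
        return factor
    else:
        handle(8)
    size = log(1 - 32)
    a = size // a * (27 % a)
    a = a + size
    w = factor
    size = 21
    return 35

8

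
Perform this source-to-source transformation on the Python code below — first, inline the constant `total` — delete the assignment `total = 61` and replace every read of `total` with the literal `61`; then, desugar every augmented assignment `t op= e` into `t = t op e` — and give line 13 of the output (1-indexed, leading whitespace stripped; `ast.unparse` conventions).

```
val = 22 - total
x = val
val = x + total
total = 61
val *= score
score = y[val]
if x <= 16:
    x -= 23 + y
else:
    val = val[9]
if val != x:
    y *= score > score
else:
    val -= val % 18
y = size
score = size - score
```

Transformed code:
val = 22 - 61
x = val
val = x + 61
val = val * score
score = y[val]
if x <= 16:
    x = x - (23 + y)
else:
    val = val[9]
if val != x:
    y = y * (score > score)
else:
    val = val - val % 18
y = size
score = size - score

val = val - val % 18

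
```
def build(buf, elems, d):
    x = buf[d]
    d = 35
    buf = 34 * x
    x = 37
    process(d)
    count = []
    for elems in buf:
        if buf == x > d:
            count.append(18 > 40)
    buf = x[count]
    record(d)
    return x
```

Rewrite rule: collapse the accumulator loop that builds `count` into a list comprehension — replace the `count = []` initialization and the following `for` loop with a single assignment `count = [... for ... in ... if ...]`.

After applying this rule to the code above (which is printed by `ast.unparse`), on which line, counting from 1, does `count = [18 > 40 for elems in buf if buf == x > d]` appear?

Transformed code:
def build(buf, elems, d):
    x = buf[d]
    d = 35
    buf = 34 * x
    x = 37
    process(d)
    count = [18 > 40 for elems in buf if buf == x > d]
    buf = x[count]
    record(d)
    return x

7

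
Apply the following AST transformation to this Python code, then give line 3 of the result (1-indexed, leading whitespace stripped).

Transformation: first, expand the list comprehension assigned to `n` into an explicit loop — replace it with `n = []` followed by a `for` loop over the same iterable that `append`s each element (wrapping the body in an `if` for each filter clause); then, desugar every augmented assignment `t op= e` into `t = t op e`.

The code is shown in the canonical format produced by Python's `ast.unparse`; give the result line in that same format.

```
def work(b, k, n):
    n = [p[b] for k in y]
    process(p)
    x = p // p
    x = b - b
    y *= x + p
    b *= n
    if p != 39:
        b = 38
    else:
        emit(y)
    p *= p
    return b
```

for k in y:

Transformed code:
def work(b, k, n):
    n = []
    for k in y:
        n.append(p[b])
    process(p)
    x = p // p
    x = b - b
    y = y * (x + p)
    b = b * n
    if p != 39:
        b = 38
    else:
        emit(y)
    p = p * p
    return b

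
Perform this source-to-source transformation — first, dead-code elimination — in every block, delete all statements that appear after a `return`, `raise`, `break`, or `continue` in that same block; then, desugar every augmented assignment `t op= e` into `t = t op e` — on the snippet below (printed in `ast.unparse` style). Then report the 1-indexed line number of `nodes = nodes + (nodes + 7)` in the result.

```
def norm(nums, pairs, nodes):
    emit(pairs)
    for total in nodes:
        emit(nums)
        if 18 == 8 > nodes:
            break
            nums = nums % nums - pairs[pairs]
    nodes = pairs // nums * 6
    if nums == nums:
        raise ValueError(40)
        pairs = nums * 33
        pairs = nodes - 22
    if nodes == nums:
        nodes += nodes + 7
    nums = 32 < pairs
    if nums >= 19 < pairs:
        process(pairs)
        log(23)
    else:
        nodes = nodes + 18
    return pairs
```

11

Transformed code:
def norm(nums, pairs, nodes):
    emit(pairs)
    for total in nodes:
        emit(nums)
        if 18 == 8 > nodes:
            break
    nodes = pairs // nums * 6
    if nums == nums:
        raise ValueError(40)
    if nodes == nums:
        nodes = nodes + (nodes + 7)
    nums = 32 < pairs
    if nums >= 19 < pairs:
        process(pairs)
        log(23)
    else:
        nodes = nodes + 18
    return pairs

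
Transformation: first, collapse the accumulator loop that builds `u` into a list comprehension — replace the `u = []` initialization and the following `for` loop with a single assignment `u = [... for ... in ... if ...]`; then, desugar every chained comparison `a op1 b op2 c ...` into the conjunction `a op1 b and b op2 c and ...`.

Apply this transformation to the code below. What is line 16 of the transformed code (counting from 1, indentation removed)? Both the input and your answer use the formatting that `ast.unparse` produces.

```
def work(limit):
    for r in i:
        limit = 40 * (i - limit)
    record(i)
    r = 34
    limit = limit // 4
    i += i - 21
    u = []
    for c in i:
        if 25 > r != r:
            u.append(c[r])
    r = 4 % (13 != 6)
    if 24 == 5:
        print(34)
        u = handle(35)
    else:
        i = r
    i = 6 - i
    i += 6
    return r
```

Transformed code:
def work(limit):
    for r in i:
        limit = 40 * (i - limit)
    record(i)
    r = 34
    limit = limit // 4
    i += i - 21
    u = [c[r] for c in i if 25 > r and r != r]
    r = 4 % (13 != 6)
    if 24 == 5:
        print(34)
        u = handle(35)
    else:
        i = r
    i = 6 - i
    i += 6
    return r

i += 6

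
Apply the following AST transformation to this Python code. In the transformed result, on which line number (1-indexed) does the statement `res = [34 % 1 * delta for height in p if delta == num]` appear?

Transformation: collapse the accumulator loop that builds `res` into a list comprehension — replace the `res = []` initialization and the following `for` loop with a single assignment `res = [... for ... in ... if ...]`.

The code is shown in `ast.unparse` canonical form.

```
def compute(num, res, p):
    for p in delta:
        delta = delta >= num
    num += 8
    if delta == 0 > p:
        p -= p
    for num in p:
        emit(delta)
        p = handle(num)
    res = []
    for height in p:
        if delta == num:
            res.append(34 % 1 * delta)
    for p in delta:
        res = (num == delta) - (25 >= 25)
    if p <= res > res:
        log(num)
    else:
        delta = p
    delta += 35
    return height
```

10

Transformed code:
def compute(num, res, p):
    for p in delta:
        delta = delta >= num
    num += 8
    if delta == 0 > p:
        p -= p
    for num in p:
        emit(delta)
        p = handle(num)
    res = [34 % 1 * delta for height in p if delta == num]
    for p in delta:
        res = (num == delta) - (25 >= 25)
    if p <= res > res:
        log(num)
    else:
        delta = p
    delta += 35
    return height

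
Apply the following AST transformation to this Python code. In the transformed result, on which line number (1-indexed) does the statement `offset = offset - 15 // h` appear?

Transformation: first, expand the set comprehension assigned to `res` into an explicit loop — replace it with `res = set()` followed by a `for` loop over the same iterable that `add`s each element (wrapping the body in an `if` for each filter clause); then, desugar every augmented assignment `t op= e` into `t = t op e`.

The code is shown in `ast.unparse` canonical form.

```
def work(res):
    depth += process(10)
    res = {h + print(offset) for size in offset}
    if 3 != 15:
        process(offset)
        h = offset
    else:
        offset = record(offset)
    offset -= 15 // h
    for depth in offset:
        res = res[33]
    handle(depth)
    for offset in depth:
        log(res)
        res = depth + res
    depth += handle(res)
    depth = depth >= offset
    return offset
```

Transformed code:
def work(res):
    depth = depth + process(10)
    res = set()
    for size in offset:
        res.add(h + print(offset))
    if 3 != 15:
        process(offset)
        h = offset
    else:
        offset = record(offset)
    offset = offset - 15 // h
    for depth in offset:
        res = res[33]
    handle(depth)
    for offset in depth:
        log(res)
        res = depth + res
    depth = depth + handle(res)
    depth = depth >= offset
    return offset

11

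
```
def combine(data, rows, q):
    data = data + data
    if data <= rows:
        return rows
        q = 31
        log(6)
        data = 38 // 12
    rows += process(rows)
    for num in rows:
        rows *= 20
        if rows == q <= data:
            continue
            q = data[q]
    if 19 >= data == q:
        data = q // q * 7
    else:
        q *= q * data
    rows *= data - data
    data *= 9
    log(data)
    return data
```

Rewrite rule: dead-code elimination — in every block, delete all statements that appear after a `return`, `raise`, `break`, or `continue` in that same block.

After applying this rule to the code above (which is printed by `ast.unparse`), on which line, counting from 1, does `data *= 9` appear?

15

Transformed code:
def combine(data, rows, q):
    data = data + data
    if data <= rows:
        return rows
    rows += process(rows)
    for num in rows:
        rows *= 20
        if rows == q <= data:
            continue
    if 19 >= data == q:
        data = q // q * 7
    else:
        q *= q * data
    rows *= data - data
    data *= 9
    log(data)
    return data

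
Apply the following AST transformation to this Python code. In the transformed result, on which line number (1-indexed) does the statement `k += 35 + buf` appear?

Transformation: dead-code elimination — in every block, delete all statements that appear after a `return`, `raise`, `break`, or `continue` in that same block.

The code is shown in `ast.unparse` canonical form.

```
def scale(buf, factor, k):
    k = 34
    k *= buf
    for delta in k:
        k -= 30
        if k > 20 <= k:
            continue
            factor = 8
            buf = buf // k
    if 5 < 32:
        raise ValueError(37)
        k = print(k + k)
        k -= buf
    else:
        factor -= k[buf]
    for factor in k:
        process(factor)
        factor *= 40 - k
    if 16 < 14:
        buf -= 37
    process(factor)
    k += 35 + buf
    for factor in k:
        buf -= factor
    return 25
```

Transformed code:
def scale(buf, factor, k):
    k = 34
    k *= buf
    for delta in k:
        k -= 30
        if k > 20 <= k:
            continue
    if 5 < 32:
        raise ValueError(37)
    else:
        factor -= k[buf]
    for factor in k:
        process(factor)
        factor *= 40 - k
    if 16 < 14:
        buf -= 37
    process(factor)
    k += 35 + buf
    for factor in k:
        buf -= factor
    return 25

18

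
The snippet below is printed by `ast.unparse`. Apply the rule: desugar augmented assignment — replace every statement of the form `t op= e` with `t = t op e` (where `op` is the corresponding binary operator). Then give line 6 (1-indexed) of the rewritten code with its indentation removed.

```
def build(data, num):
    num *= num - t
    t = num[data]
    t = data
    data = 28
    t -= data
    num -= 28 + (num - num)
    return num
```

Transformed code:
def build(data, num):
    num = num * (num - t)
    t = num[data]
    t = data
    data = 28
    t = t - data
    num = num - (28 + (num - num))
    return num

t = t - data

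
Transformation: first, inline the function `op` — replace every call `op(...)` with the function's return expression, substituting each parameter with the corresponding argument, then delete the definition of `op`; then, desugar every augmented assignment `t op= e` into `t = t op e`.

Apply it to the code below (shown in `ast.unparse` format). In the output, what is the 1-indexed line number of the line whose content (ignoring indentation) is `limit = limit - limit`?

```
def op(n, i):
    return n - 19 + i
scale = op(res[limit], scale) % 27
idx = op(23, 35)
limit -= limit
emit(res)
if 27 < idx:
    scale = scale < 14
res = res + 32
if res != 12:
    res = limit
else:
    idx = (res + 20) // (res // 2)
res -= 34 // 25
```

3

Transformed code:
scale = (res[limit] - 19 + scale) % 27
idx = 23 - 19 + 35
limit = limit - limit
emit(res)
if 27 < idx:
    scale = scale < 14
res = res + 32
if res != 12:
    res = limit
else:
    idx = (res + 20) // (res // 2)
res = res - 34 // 25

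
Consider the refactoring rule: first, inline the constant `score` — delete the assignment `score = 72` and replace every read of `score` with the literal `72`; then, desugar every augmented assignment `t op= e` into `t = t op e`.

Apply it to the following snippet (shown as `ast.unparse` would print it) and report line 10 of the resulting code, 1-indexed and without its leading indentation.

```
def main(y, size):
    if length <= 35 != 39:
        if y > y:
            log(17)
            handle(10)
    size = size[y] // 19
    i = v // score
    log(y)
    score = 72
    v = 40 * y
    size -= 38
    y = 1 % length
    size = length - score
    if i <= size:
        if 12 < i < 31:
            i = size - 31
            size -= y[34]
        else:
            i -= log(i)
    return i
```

size = size - 38

Transformed code:
def main(y, size):
    if length <= 35 != 39:
        if y > y:
            log(17)
            handle(10)
    size = size[y] // 19
    i = v // 72
    log(y)
    v = 40 * y
    size = size - 38
    y = 1 % length
    size = length - 72
    if i <= size:
        if 12 < i < 31:
            i = size - 31
            size = size - y[34]
        else:
            i = i - log(i)
    return i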